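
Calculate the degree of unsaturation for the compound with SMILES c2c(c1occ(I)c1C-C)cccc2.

Molecular formula from the SMILES: C12H11IO.
DoU = (2C + 2 + N − H − X)/2 = (2·12 + 2 + 0 − 11 − 1)/2 = 14/2 = 7.
(Structurally: 2 ring(s) + 5 π bond(s) = 7.)

7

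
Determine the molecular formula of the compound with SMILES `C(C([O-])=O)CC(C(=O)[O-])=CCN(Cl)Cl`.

[C7H7Cl2NO4]2-

Heavy atoms from the SMILES: 7 C, 2 Cl, 1 N, 4 O.
Implicit hydrogens by atom environment:
  3 × C: 2 H each → 6
  3 × C: no H
  2 × Cl: no H
  2 × O: no H
  2 × O (charge -1): no H
  1 × C: 1 H
  1 × N: no H
  Total hydrogens = 7.
Net charge -2.
Molecular formula: [C7H7Cl2NO4]2-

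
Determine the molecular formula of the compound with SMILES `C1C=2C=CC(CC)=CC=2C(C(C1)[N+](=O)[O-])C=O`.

C13H15NO3

Heavy atoms from the SMILES: 13 C, 1 N, 3 O.
Implicit hydrogens by atom environment:
  3 × C: 2 H each → 6
  3 × C (aromatic): 1 H each → 3
  3 × C: 1 H each → 3
  3 × C (aromatic): no H
  2 × O: no H
  1 × C: 3 H
  1 × N (charge +1): no H
  1 × O (charge -1): no H
  Total hydrogens = 15.
Molecular formula: C13H15NO3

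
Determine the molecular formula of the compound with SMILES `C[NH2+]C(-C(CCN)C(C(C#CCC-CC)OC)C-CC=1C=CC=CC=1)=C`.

C23H37N2O+

Heavy atoms from the SMILES: 23 C, 2 N, 1 O.
Implicit hydrogens by atom environment:
  8 × C: 2 H each → 16
  5 × C (aromatic): 1 H each → 5
  3 × C: 3 H each → 9
  3 × C: 1 H each → 3
  3 × C: no H
  1 × C (aromatic): no H
  1 × N (charge +1): 2 H
  1 × N: 2 H
  1 × O: no H
  Total hydrogens = 37.
Net charge +1.
Molecular formula: C23H37N2O+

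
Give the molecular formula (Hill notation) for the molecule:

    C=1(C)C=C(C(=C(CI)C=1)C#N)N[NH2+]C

C10H13IN3+

Heavy atoms from the SMILES: 10 C, 1 I, 3 N.
Implicit hydrogens by atom environment:
  4 × C (aromatic): no H
  2 × C: 3 H each → 6
  2 × C (aromatic): 1 H each → 2
  1 × C: 2 H
  1 × C: no H
  1 × I: no H
  1 × N (charge +1): 2 H
  1 × N: 1 H
  1 × N: no H
  Total hydrogens = 13.
Net charge +1.
Molecular formula: C10H13IN3+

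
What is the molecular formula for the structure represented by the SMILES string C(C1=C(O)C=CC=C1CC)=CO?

C10H12O2

Heavy atoms from the SMILES: 10 C, 2 O.
Implicit hydrogens by atom environment:
  3 × C (aromatic): 1 H each → 3
  3 × C (aromatic): no H
  2 × C: 1 H each → 2
  2 × O: 1 H each → 2
  1 × C: 3 H
  1 × C: 2 H
  Total hydrogens = 12.
Molecular formula: C10H12O2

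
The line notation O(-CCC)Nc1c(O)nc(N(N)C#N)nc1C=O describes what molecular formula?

Heavy atoms from the SMILES: 9 C, 6 N, 3 O.
Implicit hydrogens by atom environment:
  4 × C (aromatic): no H
  2 × C: 2 H each → 4
  2 × N (aromatic): no H
  2 × N: no H
  2 × O: no H
  1 × C: 3 H
  1 × C: 1 H
  1 × C: no H
  1 × N: 2 H
  1 × N: 1 H
  1 × O: 1 H
  Total hydrogens = 12.
Molecular formula: C9H12N6O3

C9H12N6O3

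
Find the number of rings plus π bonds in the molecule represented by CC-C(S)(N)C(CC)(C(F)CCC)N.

Molecular formula from the SMILES: C10H23FN2S.
DoU = (2C + 2 + N − H − X)/2 = (2·10 + 2 + 2 − 23 − 1)/2 = 0/2 = 0.
(Structurally: 0 ring(s) + 0 π bond(s) = 0.)

0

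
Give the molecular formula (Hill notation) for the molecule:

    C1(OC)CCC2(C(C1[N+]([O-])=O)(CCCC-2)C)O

Heavy atoms from the SMILES: 12 C, 1 N, 4 O.
Implicit hydrogens by atom environment:
  6 × C: 2 H each → 12
  2 × C: 3 H each → 6
  2 × C: 1 H each → 2
  2 × C: no H
  2 × O: no H
  1 × N (charge +1): no H
  1 × O: 1 H
  1 × O (charge -1): no H
  Total hydrogens = 21.
Molecular formula: C12H21NO4

C12H21NO4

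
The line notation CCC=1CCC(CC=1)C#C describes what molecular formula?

Heavy atoms from the SMILES: 10 C.
Implicit hydrogens by atom environment:
  4 × C: 2 H each → 8
  3 × C: 1 H each → 3
  2 × C: no H
  1 × C: 3 H
  Total hydrogens = 14.
Molecular formula: C10H14

C10H14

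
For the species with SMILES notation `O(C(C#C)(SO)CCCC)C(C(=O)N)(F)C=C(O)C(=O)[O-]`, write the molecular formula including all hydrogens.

C12H15FNO6S-

Heavy atoms from the SMILES: 12 C, 1 F, 1 N, 6 O, 1 S.
Implicit hydrogens by atom environment:
  6 × C: no H
  3 × C: 2 H each → 6
  3 × O: no H
  2 × C: 1 H each → 2
  2 × O: 1 H each → 2
  1 × C: 3 H
  1 × F: no H
  1 × N: 2 H
  1 × O (charge -1): no H
  1 × S: no H
  Total hydrogens = 15.
Net charge -1.
Molecular formula: C12H15FNO6S-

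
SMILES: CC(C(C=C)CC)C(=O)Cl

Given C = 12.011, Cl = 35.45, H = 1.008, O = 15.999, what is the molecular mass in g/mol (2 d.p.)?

Molecular formula: C8H13ClO.
M = 8×12.011 + 1×35.45 + 13×1.008 + 1×15.999 = 160.64 g/mol.

160.64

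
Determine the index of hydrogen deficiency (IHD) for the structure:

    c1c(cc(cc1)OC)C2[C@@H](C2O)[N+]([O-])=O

6

Molecular formula from the SMILES: C10H11NO4.
DoU = (2C + 2 + N − H − X)/2 = (2·10 + 2 + 1 − 11 − 0)/2 = 12/2 = 6.
(Structurally: 2 ring(s) + 4 π bond(s) = 6.)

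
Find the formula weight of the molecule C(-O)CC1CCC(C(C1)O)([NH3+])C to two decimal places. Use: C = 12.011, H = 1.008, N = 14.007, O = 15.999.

174.26

Molecular formula: C9H20NO2+.
M = 9×12.011 + 20×1.008 + 1×14.007 + 2×15.999 = 174.26 g/mol.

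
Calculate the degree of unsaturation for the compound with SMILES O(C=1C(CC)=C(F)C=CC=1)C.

Molecular formula from the SMILES: C9H11FO.
DoU = (2C + 2 + N − H − X)/2 = (2·9 + 2 + 0 − 11 − 1)/2 = 8/2 = 4.
(Structurally: 1 ring(s) + 3 π bond(s) = 4.)

4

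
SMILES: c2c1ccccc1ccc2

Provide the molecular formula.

C10H8

Heavy atoms from the SMILES: 10 C.
Implicit hydrogens by atom environment:
  8 × C (aromatic): 1 H each → 8
  2 × C (aromatic): no H
  Total hydrogens = 8.
Molecular formula: C10H8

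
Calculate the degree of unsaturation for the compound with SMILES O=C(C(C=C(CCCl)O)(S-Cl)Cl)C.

2

Molecular formula from the SMILES: C7H9Cl3O2S.
DoU = (2C + 2 + N − H − X)/2 = (2·7 + 2 + 0 − 9 − 3)/2 = 4/2 = 2.
(Structurally: 0 ring(s) + 2 π bond(s) = 2.)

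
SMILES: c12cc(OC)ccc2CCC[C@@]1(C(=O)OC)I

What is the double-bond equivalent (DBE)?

6

Molecular formula from the SMILES: C13H15IO3.
DoU = (2C + 2 + N − H − X)/2 = (2·13 + 2 + 0 − 15 − 1)/2 = 12/2 = 6.
(Structurally: 2 ring(s) + 4 π bond(s) = 6.)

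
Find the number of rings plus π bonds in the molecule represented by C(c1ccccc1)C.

4

Molecular formula from the SMILES: C8H10.
DoU = (2C + 2 + N − H − X)/2 = (2·8 + 2 + 0 − 10 − 0)/2 = 8/2 = 4.
(Structurally: 1 ring(s) + 3 π bond(s) = 4.)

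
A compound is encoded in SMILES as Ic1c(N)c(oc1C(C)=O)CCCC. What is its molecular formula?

C10H14INO2

Heavy atoms from the SMILES: 10 C, 1 I, 1 N, 2 O.
Implicit hydrogens by atom environment:
  4 × C (aromatic): no H
  3 × C: 2 H each → 6
  2 × C: 3 H each → 6
  1 × C: no H
  1 × I: no H
  1 × N: 2 H
  1 × O (aromatic): no H
  1 × O: no H
  Total hydrogens = 14.
Molecular formula: C10H14INO2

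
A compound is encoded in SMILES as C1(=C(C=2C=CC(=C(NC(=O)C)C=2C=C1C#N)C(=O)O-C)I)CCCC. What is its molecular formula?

Heavy atoms from the SMILES: 19 C, 1 I, 2 N, 3 O.
Implicit hydrogens by atom environment:
  7 × C (aromatic): no H
  3 × C: 3 H each → 9
  3 × C: 2 H each → 6
  3 × C (aromatic): 1 H each → 3
  3 × C: no H
  3 × O: no H
  1 × I: no H
  1 × N: 1 H
  1 × N: no H
  Total hydrogens = 19.
Molecular formula: C19H19IN2O3

C19H19IN2O3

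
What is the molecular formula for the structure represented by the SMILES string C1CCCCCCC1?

Heavy atoms from the SMILES: 8 C.
Implicit hydrogens by atom environment:
  8 × C: 2 H each → 16
  Total hydrogens = 16.
Molecular formula: C8H16

C8H16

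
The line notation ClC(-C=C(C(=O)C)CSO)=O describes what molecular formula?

C6H7ClO3S

Heavy atoms from the SMILES: 6 C, 1 Cl, 3 O, 1 S.
Implicit hydrogens by atom environment:
  3 × C: no H
  2 × O: no H
  1 × C: 3 H
  1 × C: 2 H
  1 × C: 1 H
  1 × Cl: no H
  1 × O: 1 H
  1 × S: no H
  Total hydrogens = 7.
Molecular formula: C6H7ClO3S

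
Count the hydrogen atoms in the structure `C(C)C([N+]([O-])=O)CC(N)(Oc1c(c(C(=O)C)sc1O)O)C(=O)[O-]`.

15

Hydrogens are implicit in SMILES; fill each atom to its normal valence:
  4 × C (aromatic): no H
  4 × O: no H
  3 × C: no H
  2 × C: 3 H each → 6
  2 × C: 2 H each → 4
  2 × O: 1 H each → 2
  2 × O (charge -1): no H
  1 × C: 1 H
  1 × N: 2 H
  1 × N (charge +1): no H
  1 × S (aromatic): no H
  Total hydrogens = 15.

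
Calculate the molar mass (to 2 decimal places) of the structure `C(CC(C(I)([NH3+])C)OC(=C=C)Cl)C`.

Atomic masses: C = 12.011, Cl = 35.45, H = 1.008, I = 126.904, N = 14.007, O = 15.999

316.59

Molecular formula: C9H16ClINO+.
M = 9×12.011 + 1×35.45 + 16×1.008 + 1×126.904 + 1×14.007 + 1×15.999 = 316.59 g/mol.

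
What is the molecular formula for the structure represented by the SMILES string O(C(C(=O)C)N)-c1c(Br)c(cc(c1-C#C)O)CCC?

Heavy atoms from the SMILES: 1 Br, 14 C, 1 N, 3 O.
Implicit hydrogens by atom environment:
  5 × C (aromatic): no H
  2 × C: 3 H each → 6
  2 × C: 2 H each → 4
  2 × C: 1 H each → 2
  2 × C: no H
  2 × O: no H
  1 × Br: no H
  1 × C (aromatic): 1 H
  1 × N: 2 H
  1 × O: 1 H
  Total hydrogens = 16.
Molecular formula: C14H16BrNO3

C14H16BrNO3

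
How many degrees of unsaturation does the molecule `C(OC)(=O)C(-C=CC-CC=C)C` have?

3

Molecular formula from the SMILES: C10H16O2.
DoU = (2C + 2 + N − H − X)/2 = (2·10 + 2 + 0 − 16 − 0)/2 = 6/2 = 3.
(Structurally: 0 ring(s) + 3 π bond(s) = 3.)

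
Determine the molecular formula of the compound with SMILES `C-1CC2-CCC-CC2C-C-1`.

Heavy atoms from the SMILES: 10 C.
Implicit hydrogens by atom environment:
  8 × C: 2 H each → 16
  2 × C: 1 H each → 2
  Total hydrogens = 18.
Molecular formula: C10H18

C10H18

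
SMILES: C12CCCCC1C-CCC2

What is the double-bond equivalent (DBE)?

Molecular formula from the SMILES: C10H18.
DoU = (2C + 2 + N − H − X)/2 = (2·10 + 2 + 0 − 18 − 0)/2 = 4/2 = 2.
(Structurally: 2 ring(s) + 0 π bond(s) = 2.)

2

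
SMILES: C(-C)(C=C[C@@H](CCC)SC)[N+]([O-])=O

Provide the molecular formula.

C9H17NO2S

Heavy atoms from the SMILES: 9 C, 1 N, 2 O, 1 S.
Implicit hydrogens by atom environment:
  4 × C: 1 H each → 4
  3 × C: 3 H each → 9
  2 × C: 2 H each → 4
  1 × N (charge +1): no H
  1 × O: no H
  1 × O (charge -1): no H
  1 × S: no H
  Total hydrogens = 17.
Molecular formula: C9H17NO2S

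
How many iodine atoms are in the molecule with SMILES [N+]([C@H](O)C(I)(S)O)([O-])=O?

The symbol for iodine appears 1 time in the SMILES.

1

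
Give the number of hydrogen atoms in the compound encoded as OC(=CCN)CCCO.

13

Hydrogens are implicit in SMILES; fill each atom to its normal valence:
  4 × C: 2 H each → 8
  2 × O: 1 H each → 2
  1 × C: 1 H
  1 × C: no H
  1 × N: 2 H
  Total hydrogens = 13.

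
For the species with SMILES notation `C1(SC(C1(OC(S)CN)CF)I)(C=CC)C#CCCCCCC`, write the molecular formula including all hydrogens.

Heavy atoms from the SMILES: 17 C, 1 F, 1 I, 1 N, 1 O, 2 S.
Implicit hydrogens by atom environment:
  7 × C: 2 H each → 14
  4 × C: 1 H each → 4
  4 × C: no H
  2 × C: 3 H each → 6
  1 × F: no H
  1 × I: no H
  1 × N: 2 H
  1 × O: no H
  1 × S: 1 H
  1 × S: no H
  Total hydrogens = 27.
Molecular formula: C17H27FINOS2

C17H27FINOS2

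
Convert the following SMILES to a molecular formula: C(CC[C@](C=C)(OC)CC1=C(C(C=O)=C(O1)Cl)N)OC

C14H20ClNO4

Heavy atoms from the SMILES: 14 C, 1 Cl, 1 N, 4 O.
Implicit hydrogens by atom environment:
  5 × C: 2 H each → 10
  4 × C (aromatic): no H
  3 × O: no H
  2 × C: 3 H each → 6
  2 × C: 1 H each → 2
  1 × C: no H
  1 × Cl: no H
  1 × N: 2 H
  1 × O (aromatic): no H
  Total hydrogens = 20.
Molecular formula: C14H20ClNO4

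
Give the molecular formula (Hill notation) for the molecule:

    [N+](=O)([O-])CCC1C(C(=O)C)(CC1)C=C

C10H15NO3

Heavy atoms from the SMILES: 10 C, 1 N, 3 O.
Implicit hydrogens by atom environment:
  5 × C: 2 H each → 10
  2 × C: 1 H each → 2
  2 × C: no H
  2 × O: no H
  1 × C: 3 H
  1 × N (charge +1): no H
  1 × O (charge -1): no H
  Total hydrogens = 15.
Molecular formula: C10H15NO3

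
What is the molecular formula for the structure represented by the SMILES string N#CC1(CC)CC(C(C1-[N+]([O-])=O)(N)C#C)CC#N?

Heavy atoms from the SMILES: 12 C, 4 N, 2 O.
Implicit hydrogens by atom environment:
  5 × C: no H
  3 × C: 2 H each → 6
  3 × C: 1 H each → 3
  2 × N: no H
  1 × C: 3 H
  1 × N: 2 H
  1 × N (charge +1): no H
  1 × O: no H
  1 × O (charge -1): no H
  Total hydrogens = 14.
Molecular formula: C12H14N4O2

C12H14N4O2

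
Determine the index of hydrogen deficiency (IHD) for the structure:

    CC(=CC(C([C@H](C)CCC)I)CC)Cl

Molecular formula from the SMILES: C12H22ClI.
DoU = (2C + 2 + N − H − X)/2 = (2·12 + 2 + 0 − 22 − 2)/2 = 2/2 = 1.
(Structurally: 0 ring(s) + 1 π bond(s) = 1.)

1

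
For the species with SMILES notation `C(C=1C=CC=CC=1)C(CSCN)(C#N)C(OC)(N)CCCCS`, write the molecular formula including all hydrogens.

Heavy atoms from the SMILES: 17 C, 3 N, 1 O, 2 S.
Implicit hydrogens by atom environment:
  7 × C: 2 H each → 14
  5 × C (aromatic): 1 H each → 5
  3 × C: no H
  2 × N: 2 H each → 4
  1 × C: 3 H
  1 × C (aromatic): no H
  1 × N: no H
  1 × O: no H
  1 × S: 1 H
  1 × S: no H
  Total hydrogens = 27.
Molecular formula: C17H27N3OS2

C17H27N3OS2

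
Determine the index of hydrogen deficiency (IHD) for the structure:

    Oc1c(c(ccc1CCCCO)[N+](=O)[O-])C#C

Molecular formula from the SMILES: C12H13NO4.
DoU = (2C + 2 + N − H − X)/2 = (2·12 + 2 + 1 − 13 − 0)/2 = 14/2 = 7.
(Structurally: 1 ring(s) + 6 π bond(s) = 7.)

7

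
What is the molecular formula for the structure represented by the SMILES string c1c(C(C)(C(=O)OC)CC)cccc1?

C12H16O2

Heavy atoms from the SMILES: 12 C, 2 O.
Implicit hydrogens by atom environment:
  5 × C (aromatic): 1 H each → 5
  3 × C: 3 H each → 9
  2 × C: no H
  2 × O: no H
  1 × C: 2 H
  1 × C (aromatic): no H
  Total hydrogens = 16.
Molecular formula: C12H16O2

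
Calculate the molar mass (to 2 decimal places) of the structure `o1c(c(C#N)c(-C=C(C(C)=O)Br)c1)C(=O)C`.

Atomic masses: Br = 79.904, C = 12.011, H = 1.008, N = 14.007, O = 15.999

282.09

Molecular formula: C11H8BrNO3.
M = 1×79.904 + 11×12.011 + 8×1.008 + 1×14.007 + 3×15.999 = 282.09 g/mol.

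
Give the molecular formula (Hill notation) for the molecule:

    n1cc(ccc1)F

C5H4FN

Heavy atoms from the SMILES: 5 C, 1 F, 1 N.
Implicit hydrogens by atom environment:
  4 × C (aromatic): 1 H each → 4
  1 × C (aromatic): no H
  1 × F: no H
  1 × N (aromatic): no H
  Total hydrogens = 4.
Molecular formula: C5H4FN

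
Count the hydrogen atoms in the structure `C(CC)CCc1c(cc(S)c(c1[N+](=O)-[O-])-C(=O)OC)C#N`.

16

Hydrogens are implicit in SMILES; fill each atom to its normal valence:
  5 × C (aromatic): no H
  4 × C: 2 H each → 8
  3 × O: no H
  2 × C: 3 H each → 6
  2 × C: no H
  1 × C (aromatic): 1 H
  1 × N (charge +1): no H
  1 × N: no H
  1 × O (charge -1): no H
  1 × S: 1 H
  Total hydrogens = 16.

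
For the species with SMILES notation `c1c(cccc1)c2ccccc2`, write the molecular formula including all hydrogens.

C12H10

Heavy atoms from the SMILES: 12 C.
Implicit hydrogens by atom environment:
  10 × C (aromatic): 1 H each → 10
  2 × C (aromatic): no H
  Total hydrogens = 10.
Molecular formula: C12H10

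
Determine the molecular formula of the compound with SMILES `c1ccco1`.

Heavy atoms from the SMILES: 4 C, 1 O.
Implicit hydrogens by atom environment:
  4 × C (aromatic): 1 H each → 4
  1 × O (aromatic): no H
  Total hydrogens = 4.
Molecular formula: C4H4O

C4H4O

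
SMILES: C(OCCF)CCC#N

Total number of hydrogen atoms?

Hydrogens are implicit in SMILES; fill each atom to its normal valence:
  5 × C: 2 H each → 10
  1 × C: no H
  1 × F: no H
  1 × N: no H
  1 × O: no H
  Total hydrogens = 10.

10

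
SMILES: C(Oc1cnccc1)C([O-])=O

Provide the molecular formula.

Heavy atoms from the SMILES: 7 C, 1 N, 3 O.
Implicit hydrogens by atom environment:
  4 × C (aromatic): 1 H each → 4
  2 × O: no H
  1 × C: 2 H
  1 × C (aromatic): no H
  1 × C: no H
  1 × N (aromatic): no H
  1 × O (charge -1): no H
  Total hydrogens = 6.
Net charge -1.
Molecular formula: C7H6NO3-

C7H6NO3-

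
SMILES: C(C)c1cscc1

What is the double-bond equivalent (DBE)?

3

Molecular formula from the SMILES: C6H8S.
DoU = (2C + 2 + N − H − X)/2 = (2·6 + 2 + 0 − 8 − 0)/2 = 6/2 = 3.
(Structurally: 1 ring(s) + 2 π bond(s) = 3.)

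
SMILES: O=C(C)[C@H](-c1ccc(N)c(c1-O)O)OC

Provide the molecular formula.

Heavy atoms from the SMILES: 10 C, 1 N, 4 O.
Implicit hydrogens by atom environment:
  4 × C (aromatic): no H
  2 × C: 3 H each → 6
  2 × C (aromatic): 1 H each → 2
  2 × O: 1 H each → 2
  2 × O: no H
  1 × C: 1 H
  1 × C: no H
  1 × N: 2 H
  Total hydrogens = 13.
Molecular formula: C10H13NO4

C10H13NO4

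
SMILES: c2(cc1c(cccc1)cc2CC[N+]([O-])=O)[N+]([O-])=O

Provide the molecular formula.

Heavy atoms from the SMILES: 12 C, 2 N, 4 O.
Implicit hydrogens by atom environment:
  6 × C (aromatic): 1 H each → 6
  4 × C (aromatic): no H
  2 × C: 2 H each → 4
  2 × N (charge +1): no H
  2 × O: no H
  2 × O (charge -1): no H
  Total hydrogens = 10.
Molecular formula: C12H10N2O4

C12H10N2O4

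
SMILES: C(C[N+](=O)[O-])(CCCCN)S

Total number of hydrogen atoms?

14

Hydrogens are implicit in SMILES; fill each atom to its normal valence:
  5 × C: 2 H each → 10
  1 × C: 1 H
  1 × N: 2 H
  1 × N (charge +1): no H
  1 × O: no H
  1 × O (charge -1): no H
  1 × S: 1 H
  Total hydrogens = 14.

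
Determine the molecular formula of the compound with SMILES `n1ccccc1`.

C5H5N

Heavy atoms from the SMILES: 5 C, 1 N.
Implicit hydrogens by atom environment:
  5 × C (aromatic): 1 H each → 5
  1 × N (aromatic): no H
  Total hydrogens = 5.
Molecular formula: C5H5N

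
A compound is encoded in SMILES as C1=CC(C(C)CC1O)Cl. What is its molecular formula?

C7H11ClO

Heavy atoms from the SMILES: 7 C, 1 Cl, 1 O.
Implicit hydrogens by atom environment:
  5 × C: 1 H each → 5
  1 × C: 3 H
  1 × C: 2 H
  1 × Cl: no H
  1 × O: 1 H
  Total hydrogens = 11.
Molecular formula: C7H11ClO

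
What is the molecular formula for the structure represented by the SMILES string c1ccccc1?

C6H6

Heavy atoms from the SMILES: 6 C.
Implicit hydrogens by atom environment:
  6 × C (aromatic): 1 H each → 6
  Total hydrogens = 6.
Molecular formula: C6H6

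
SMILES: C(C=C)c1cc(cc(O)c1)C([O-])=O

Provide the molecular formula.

Heavy atoms from the SMILES: 10 C, 3 O.
Implicit hydrogens by atom environment:
  3 × C (aromatic): 1 H each → 3
  3 × C (aromatic): no H
  2 × C: 2 H each → 4
  1 × C: 1 H
  1 × C: no H
  1 × O: 1 H
  1 × O: no H
  1 × O (charge -1): no H
  Total hydrogens = 9.
Net charge -1.
Molecular formula: C10H9O3-

C10H9O3-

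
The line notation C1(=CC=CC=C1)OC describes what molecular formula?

Heavy atoms from the SMILES: 7 C, 1 O.
Implicit hydrogens by atom environment:
  5 × C (aromatic): 1 H each → 5
  1 × C: 3 H
  1 × C (aromatic): no H
  1 × O: no H
  Total hydrogens = 8.
Molecular formula: C7H8O

C7H8O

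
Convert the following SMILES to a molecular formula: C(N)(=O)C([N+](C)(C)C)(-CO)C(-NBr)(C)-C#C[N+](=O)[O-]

C10H18BrN4O4+

Heavy atoms from the SMILES: 1 Br, 10 C, 4 N, 4 O.
Implicit hydrogens by atom environment:
  5 × C: no H
  4 × C: 3 H each → 12
  2 × N (charge +1): no H
  2 × O: no H
  1 × Br: no H
  1 × C: 2 H
  1 × N: 2 H
  1 × N: 1 H
  1 × O: 1 H
  1 × O (charge -1): no H
  Total hydrogens = 18.
Net charge +1.
Molecular formula: C10H18BrN4O4+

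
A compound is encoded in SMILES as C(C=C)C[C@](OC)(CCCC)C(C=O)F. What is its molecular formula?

Heavy atoms from the SMILES: 12 C, 1 F, 2 O.
Implicit hydrogens by atom environment:
  6 × C: 2 H each → 12
  3 × C: 1 H each → 3
  2 × C: 3 H each → 6
  2 × O: no H
  1 × C: no H
  1 × F: no H
  Total hydrogens = 21.
Molecular formula: C12H21FO2

C12H21FO2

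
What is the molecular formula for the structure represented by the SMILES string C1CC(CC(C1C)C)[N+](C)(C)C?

Heavy atoms from the SMILES: 11 C, 1 N.
Implicit hydrogens by atom environment:
  5 × C: 3 H each → 15
  3 × C: 2 H each → 6
  3 × C: 1 H each → 3
  1 × N (charge +1): no H
  Total hydrogens = 24.
Net charge +1.
Molecular formula: C11H24N+

C11H24N+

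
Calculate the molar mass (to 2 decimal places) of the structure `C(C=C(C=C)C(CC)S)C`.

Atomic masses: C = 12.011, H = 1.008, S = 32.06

156.29

Molecular formula: C9H16S.
M = 9×12.011 + 16×1.008 + 1×32.06 = 156.29 g/mol.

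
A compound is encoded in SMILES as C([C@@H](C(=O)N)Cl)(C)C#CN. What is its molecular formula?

C6H9ClN2O

Heavy atoms from the SMILES: 6 C, 1 Cl, 2 N, 1 O.
Implicit hydrogens by atom environment:
  3 × C: no H
  2 × C: 1 H each → 2
  2 × N: 2 H each → 4
  1 × C: 3 H
  1 × Cl: no H
  1 × O: no H
  Total hydrogens = 9.
Molecular formula: C6H9ClN2O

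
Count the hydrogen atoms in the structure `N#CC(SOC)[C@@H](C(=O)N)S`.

8

Hydrogens are implicit in SMILES; fill each atom to its normal valence:
  2 × C: 1 H each → 2
  2 × C: no H
  2 × O: no H
  1 × C: 3 H
  1 × N: 2 H
  1 × N: no H
  1 × S: 1 H
  1 × S: no H
  Total hydrogens = 8.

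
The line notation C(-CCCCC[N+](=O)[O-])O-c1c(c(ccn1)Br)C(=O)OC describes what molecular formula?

Heavy atoms from the SMILES: 1 Br, 13 C, 2 N, 5 O.
Implicit hydrogens by atom environment:
  6 × C: 2 H each → 12
  4 × O: no H
  3 × C (aromatic): no H
  2 × C (aromatic): 1 H each → 2
  1 × Br: no H
  1 × C: 3 H
  1 × C: no H
  1 × N (aromatic): no H
  1 × N (charge +1): no H
  1 × O (charge -1): no H
  Total hydrogens = 17.
Molecular formula: C13H17BrN2O5

C13H17BrN2O5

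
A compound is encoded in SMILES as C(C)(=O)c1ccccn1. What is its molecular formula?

Heavy atoms from the SMILES: 7 C, 1 N, 1 O.
Implicit hydrogens by atom environment:
  4 × C (aromatic): 1 H each → 4
  1 × C: 3 H
  1 × C (aromatic): no H
  1 × C: no H
  1 × N (aromatic): no H
  1 × O: no H
  Total hydrogens = 7.
Molecular formula: C7H7NO

C7H7NO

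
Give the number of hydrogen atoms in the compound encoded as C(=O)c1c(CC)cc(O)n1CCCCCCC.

Hydrogens are implicit in SMILES; fill each atom to its normal valence:
  7 × C: 2 H each → 14
  3 × C (aromatic): no H
  2 × C: 3 H each → 6
  1 × C (aromatic): 1 H
  1 × C: 1 H
  1 × N (aromatic): no H
  1 × O: 1 H
  1 × O: no H
  Total hydrogens = 23.

23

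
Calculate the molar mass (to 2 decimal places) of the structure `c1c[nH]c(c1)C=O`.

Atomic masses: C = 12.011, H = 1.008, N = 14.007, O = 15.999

Molecular formula: C5H5NO.
M = 5×12.011 + 5×1.008 + 1×14.007 + 1×15.999 = 95.10 g/mol.

95.10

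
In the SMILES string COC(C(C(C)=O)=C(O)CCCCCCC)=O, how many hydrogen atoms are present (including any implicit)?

22

Hydrogens are implicit in SMILES; fill each atom to its normal valence:
  6 × C: 2 H each → 12
  4 × C: no H
  3 × C: 3 H each → 9
  3 × O: no H
  1 × O: 1 H
  Total hydrogens = 22.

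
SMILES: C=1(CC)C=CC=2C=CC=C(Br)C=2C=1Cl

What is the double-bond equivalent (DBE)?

Molecular formula from the SMILES: C12H10BrCl.
DoU = (2C + 2 + N − H − X)/2 = (2·12 + 2 + 0 − 10 − 2)/2 = 14/2 = 7.
(Structurally: 2 ring(s) + 5 π bond(s) = 7.)

7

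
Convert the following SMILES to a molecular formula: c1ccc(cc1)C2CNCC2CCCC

C14H21N

Heavy atoms from the SMILES: 14 C, 1 N.
Implicit hydrogens by atom environment:
  5 × C: 2 H each → 10
  5 × C (aromatic): 1 H each → 5
  2 × C: 1 H each → 2
  1 × C: 3 H
  1 × C (aromatic): no H
  1 × N: 1 H
  Total hydrogens = 21.
Molecular formula: C14H21N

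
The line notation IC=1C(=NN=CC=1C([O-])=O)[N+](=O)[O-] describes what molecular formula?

C5HIN3O4-

Heavy atoms from the SMILES: 5 C, 1 I, 3 N, 4 O.
Implicit hydrogens by atom environment:
  3 × C (aromatic): no H
  2 × N (aromatic): no H
  2 × O: no H
  2 × O (charge -1): no H
  1 × C (aromatic): 1 H
  1 × C: no H
  1 × I: no H
  1 × N (charge +1): no H
  Total hydrogens = 1.
Net charge -1.
Molecular formula: C5HIN3O4-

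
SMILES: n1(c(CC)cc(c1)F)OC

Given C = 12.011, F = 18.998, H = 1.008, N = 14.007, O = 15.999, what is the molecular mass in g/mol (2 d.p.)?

143.16

Molecular formula: C7H10FNO.
M = 7×12.011 + 1×18.998 + 10×1.008 + 1×14.007 + 1×15.999 = 143.16 g/mol.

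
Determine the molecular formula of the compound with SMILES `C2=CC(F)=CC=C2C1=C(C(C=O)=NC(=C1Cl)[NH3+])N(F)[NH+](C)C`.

Heavy atoms from the SMILES: 14 C, 1 Cl, 2 F, 4 N, 1 O.
Implicit hydrogens by atom environment:
  7 × C (aromatic): no H
  4 × C (aromatic): 1 H each → 4
  2 × C: 3 H each → 6
  2 × F: no H
  1 × C: 1 H
  1 × Cl: no H
  1 × N (charge +1): 3 H
  1 × N (charge +1): 1 H
  1 × N (aromatic): no H
  1 × N: no H
  1 × O: no H
  Total hydrogens = 15.
Net charge +2.
Molecular formula: [C14H15ClF2N4O]2+

[C14H15ClF2N4O]2+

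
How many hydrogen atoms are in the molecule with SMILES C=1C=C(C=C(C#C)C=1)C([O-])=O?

Hydrogens are implicit in SMILES; fill each atom to its normal valence:
  4 × C (aromatic): 1 H each → 4
  2 × C (aromatic): no H
  2 × C: no H
  1 × C: 1 H
  1 × O: no H
  1 × O (charge -1): no H
  Total hydrogens = 5.

5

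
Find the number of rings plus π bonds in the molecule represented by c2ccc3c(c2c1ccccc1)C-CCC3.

Molecular formula from the SMILES: C16H16.
DoU = (2C + 2 + N − H − X)/2 = (2·16 + 2 + 0 − 16 − 0)/2 = 18/2 = 9.
(Structurally: 3 ring(s) + 6 π bond(s) = 9.)

9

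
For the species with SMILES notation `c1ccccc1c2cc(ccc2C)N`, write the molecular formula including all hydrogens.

C13H13N

Heavy atoms from the SMILES: 13 C, 1 N.
Implicit hydrogens by atom environment:
  8 × C (aromatic): 1 H each → 8
  4 × C (aromatic): no H
  1 × C: 3 H
  1 × N: 2 H
  Total hydrogens = 13.
Molecular formula: C13H13N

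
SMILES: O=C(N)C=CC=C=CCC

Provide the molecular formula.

C8H11NO

Heavy atoms from the SMILES: 8 C, 1 N, 1 O.
Implicit hydrogens by atom environment:
  4 × C: 1 H each → 4
  2 × C: no H
  1 × C: 3 H
  1 × C: 2 H
  1 × N: 2 H
  1 × O: no H
  Total hydrogens = 11.
Molecular formula: C8H11NO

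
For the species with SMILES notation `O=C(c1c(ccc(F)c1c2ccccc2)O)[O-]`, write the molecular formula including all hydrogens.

C13H8FO3-

Heavy atoms from the SMILES: 13 C, 1 F, 3 O.
Implicit hydrogens by atom environment:
  7 × C (aromatic): 1 H each → 7
  5 × C (aromatic): no H
  1 × C: no H
  1 × F: no H
  1 × O: 1 H
  1 × O: no H
  1 × O (charge -1): no H
  Total hydrogens = 8.
Net charge -1.
Molecular formula: C13H8FO3-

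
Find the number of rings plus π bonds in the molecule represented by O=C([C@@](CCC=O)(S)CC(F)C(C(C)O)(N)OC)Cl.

Molecular formula from the SMILES: C11H19ClFNO4S.
DoU = (2C + 2 + N − H − X)/2 = (2·11 + 2 + 1 − 19 − 2)/2 = 4/2 = 2.
(Structurally: 0 ring(s) + 2 π bond(s) = 2.)

2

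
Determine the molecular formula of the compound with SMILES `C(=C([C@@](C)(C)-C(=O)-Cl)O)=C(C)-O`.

C8H11ClO3

Heavy atoms from the SMILES: 8 C, 1 Cl, 3 O.
Implicit hydrogens by atom environment:
  5 × C: no H
  3 × C: 3 H each → 9
  2 × O: 1 H each → 2
  1 × Cl: no H
  1 × O: no H
  Total hydrogens = 11.
Molecular formula: C8H11ClO3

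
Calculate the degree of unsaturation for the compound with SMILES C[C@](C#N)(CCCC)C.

Molecular formula from the SMILES: C8H15N.
DoU = (2C + 2 + N − H − X)/2 = (2·8 + 2 + 1 − 15 − 0)/2 = 4/2 = 2.
(Structurally: 0 ring(s) + 2 π bond(s) = 2.)

2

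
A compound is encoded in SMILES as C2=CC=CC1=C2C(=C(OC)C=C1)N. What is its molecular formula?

Heavy atoms from the SMILES: 11 C, 1 N, 1 O.
Implicit hydrogens by atom environment:
  6 × C (aromatic): 1 H each → 6
  4 × C (aromatic): no H
  1 × C: 3 H
  1 × N: 2 H
  1 × O: no H
  Total hydrogens = 11.
Molecular formula: C11H11NO

C11H11NO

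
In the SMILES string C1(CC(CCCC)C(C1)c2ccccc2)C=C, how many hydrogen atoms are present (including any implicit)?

24

Hydrogens are implicit in SMILES; fill each atom to its normal valence:
  6 × C: 2 H each → 12
  5 × C (aromatic): 1 H each → 5
  4 × C: 1 H each → 4
  1 × C: 3 H
  1 × C (aromatic): no H
  Total hydrogens = 24.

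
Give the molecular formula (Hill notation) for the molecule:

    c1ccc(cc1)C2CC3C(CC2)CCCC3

C16H22

Heavy atoms from the SMILES: 16 C.
Implicit hydrogens by atom environment:
  7 × C: 2 H each → 14
  5 × C (aromatic): 1 H each → 5
  3 × C: 1 H each → 3
  1 × C (aromatic): no H
  Total hydrogens = 22.
Molecular formula: C16H22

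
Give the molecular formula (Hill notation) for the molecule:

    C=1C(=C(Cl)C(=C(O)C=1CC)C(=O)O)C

C10H11ClO3

Heavy atoms from the SMILES: 10 C, 1 Cl, 3 O.
Implicit hydrogens by atom environment:
  5 × C (aromatic): no H
  2 × C: 3 H each → 6
  2 × O: 1 H each → 2
  1 × C: 2 H
  1 × C (aromatic): 1 H
  1 × C: no H
  1 × Cl: no H
  1 × O: no H
  Total hydrogens = 11.
Molecular formula: C10H11ClO3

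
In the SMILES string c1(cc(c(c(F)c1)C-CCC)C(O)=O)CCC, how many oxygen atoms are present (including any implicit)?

The symbol for oxygen appears 2 times in the SMILES.

2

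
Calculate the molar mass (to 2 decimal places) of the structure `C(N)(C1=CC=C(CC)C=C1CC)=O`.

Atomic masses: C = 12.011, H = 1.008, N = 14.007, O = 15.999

177.25

Molecular formula: C11H15NO.
M = 11×12.011 + 15×1.008 + 1×14.007 + 1×15.999 = 177.25 g/mol.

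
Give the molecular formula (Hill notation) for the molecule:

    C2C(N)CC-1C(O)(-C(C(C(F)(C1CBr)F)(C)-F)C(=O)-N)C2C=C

C15H22BrF3N2O2

Heavy atoms from the SMILES: 1 Br, 15 C, 3 F, 2 N, 2 O.
Implicit hydrogens by atom environment:
  6 × C: 1 H each → 6
  4 × C: 2 H each → 8
  4 × C: no H
  3 × F: no H
  2 × N: 2 H each → 4
  1 × Br: no H
  1 × C: 3 H
  1 × O: 1 H
  1 × O: no H
  Total hydrogens = 22.
Molecular formula: C15H22BrF3N2O2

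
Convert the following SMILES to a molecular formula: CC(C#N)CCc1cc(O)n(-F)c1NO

Heavy atoms from the SMILES: 9 C, 1 F, 3 N, 2 O.
Implicit hydrogens by atom environment:
  3 × C (aromatic): no H
  2 × C: 2 H each → 4
  2 × O: 1 H each → 2
  1 × C: 3 H
  1 × C (aromatic): 1 H
  1 × C: 1 H
  1 × C: no H
  1 × F: no H
  1 × N: 1 H
  1 × N (aromatic): no H
  1 × N: no H
  Total hydrogens = 12.
Molecular formula: C9H12FN3O2

C9H12FN3O2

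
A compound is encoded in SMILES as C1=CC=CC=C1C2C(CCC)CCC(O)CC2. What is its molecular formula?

Heavy atoms from the SMILES: 16 C, 1 O.
Implicit hydrogens by atom environment:
  6 × C: 2 H each → 12
  5 × C (aromatic): 1 H each → 5
  3 × C: 1 H each → 3
  1 × C: 3 H
  1 × C (aromatic): no H
  1 × O: 1 H
  Total hydrogens = 24.
Molecular formula: C16H24O

C16H24O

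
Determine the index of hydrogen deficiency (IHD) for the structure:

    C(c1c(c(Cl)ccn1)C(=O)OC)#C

Molecular formula from the SMILES: C9H6ClNO2.
DoU = (2C + 2 + N − H − X)/2 = (2·9 + 2 + 1 − 6 − 1)/2 = 14/2 = 7.
(Structurally: 1 ring(s) + 6 π bond(s) = 7.)

7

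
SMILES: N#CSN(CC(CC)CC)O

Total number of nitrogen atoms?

The symbol for nitrogen appears 2 times in the SMILES.

2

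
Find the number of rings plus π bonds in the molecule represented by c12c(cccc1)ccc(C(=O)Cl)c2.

Molecular formula from the SMILES: C11H7ClO.
DoU = (2C + 2 + N − H − X)/2 = (2·11 + 2 + 0 − 7 − 1)/2 = 16/2 = 8.
(Structurally: 2 ring(s) + 6 π bond(s) = 8.)

8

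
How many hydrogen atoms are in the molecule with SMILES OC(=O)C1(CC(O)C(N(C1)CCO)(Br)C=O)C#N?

Hydrogens are implicit in SMILES; fill each atom to its normal valence:
  4 × C: 2 H each → 8
  4 × C: no H
  3 × O: 1 H each → 3
  2 × C: 1 H each → 2
  2 × N: no H
  2 × O: no H
  1 × Br: no H
  Total hydrogens = 13.

13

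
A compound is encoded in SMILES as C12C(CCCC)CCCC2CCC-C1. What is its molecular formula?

C14H26

Heavy atoms from the SMILES: 14 C.
Implicit hydrogens by atom environment:
  10 × C: 2 H each → 20
  3 × C: 1 H each → 3
  1 × C: 3 H
  Total hydrogens = 26.
Molecular formula: C14H26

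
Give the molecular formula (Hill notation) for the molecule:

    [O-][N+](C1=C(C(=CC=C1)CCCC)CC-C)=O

C13H19NO2

Heavy atoms from the SMILES: 13 C, 1 N, 2 O.
Implicit hydrogens by atom environment:
  5 × C: 2 H each → 10
  3 × C (aromatic): 1 H each → 3
  3 × C (aromatic): no H
  2 × C: 3 H each → 6
  1 × N (charge +1): no H
  1 × O: no H
  1 × O (charge -1): no H
  Total hydrogens = 19.
Molecular formula: C13H19NO2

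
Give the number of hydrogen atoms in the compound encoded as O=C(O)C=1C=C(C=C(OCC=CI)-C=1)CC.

Hydrogens are implicit in SMILES; fill each atom to its normal valence:
  3 × C (aromatic): 1 H each → 3
  3 × C (aromatic): no H
  2 × C: 2 H each → 4
  2 × C: 1 H each → 2
  2 × O: no H
  1 × C: 3 H
  1 × C: no H
  1 × I: no H
  1 × O: 1 H
  Total hydrogens = 13.

13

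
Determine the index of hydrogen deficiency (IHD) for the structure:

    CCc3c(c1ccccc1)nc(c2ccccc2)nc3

Molecular formula from the SMILES: C18H16N2.
DoU = (2C + 2 + N − H − X)/2 = (2·18 + 2 + 2 − 16 − 0)/2 = 24/2 = 12.
(Structurally: 3 ring(s) + 9 π bond(s) = 12.)

12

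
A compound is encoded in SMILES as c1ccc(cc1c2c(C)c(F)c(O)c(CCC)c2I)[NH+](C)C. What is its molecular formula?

Heavy atoms from the SMILES: 18 C, 1 F, 1 I, 1 N, 1 O.
Implicit hydrogens by atom environment:
  8 × C (aromatic): no H
  4 × C: 3 H each → 12
  4 × C (aromatic): 1 H each → 4
  2 × C: 2 H each → 4
  1 × F: no H
  1 × I: no H
  1 × N (charge +1): 1 H
  1 × O: 1 H
  Total hydrogens = 22.
Net charge +1.
Molecular formula: C18H22FINO+

C18H22FINO+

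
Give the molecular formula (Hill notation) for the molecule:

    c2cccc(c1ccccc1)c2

C12H10

Heavy atoms from the SMILES: 12 C.
Implicit hydrogens by atom environment:
  10 × C (aromatic): 1 H each → 10
  2 × C (aromatic): no H
  Total hydrogens = 10.
Molecular formula: C12H10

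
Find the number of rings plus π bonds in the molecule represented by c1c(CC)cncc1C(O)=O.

Molecular formula from the SMILES: C8H9NO2.
DoU = (2C + 2 + N − H − X)/2 = (2·8 + 2 + 1 − 9 − 0)/2 = 10/2 = 5.
(Structurally: 1 ring(s) + 4 π bond(s) = 5.)

5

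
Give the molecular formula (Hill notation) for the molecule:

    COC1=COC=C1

C5H6O2

Heavy atoms from the SMILES: 5 C, 2 O.
Implicit hydrogens by atom environment:
  3 × C (aromatic): 1 H each → 3
  1 × C: 3 H
  1 × C (aromatic): no H
  1 × O (aromatic): no H
  1 × O: no H
  Total hydrogens = 6.
Molecular formula: C5H6O2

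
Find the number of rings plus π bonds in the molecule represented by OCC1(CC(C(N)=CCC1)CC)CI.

Molecular formula from the SMILES: C11H20INO.
DoU = (2C + 2 + N − H − X)/2 = (2·11 + 2 + 1 − 20 − 1)/2 = 4/2 = 2.
(Structurally: 1 ring(s) + 1 π bond(s) = 2.)

2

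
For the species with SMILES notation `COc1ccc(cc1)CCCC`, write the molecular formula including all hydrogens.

Heavy atoms from the SMILES: 11 C, 1 O.
Implicit hydrogens by atom environment:
  4 × C (aromatic): 1 H each → 4
  3 × C: 2 H each → 6
  2 × C: 3 H each → 6
  2 × C (aromatic): no H
  1 × O: no H
  Total hydrogens = 16.
Molecular formula: C11H16O

C11H16O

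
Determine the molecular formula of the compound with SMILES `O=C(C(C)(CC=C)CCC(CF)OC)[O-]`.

C11H18FO3-

Heavy atoms from the SMILES: 11 C, 1 F, 3 O.
Implicit hydrogens by atom environment:
  5 × C: 2 H each → 10
  2 × C: 3 H each → 6
  2 × C: 1 H each → 2
  2 × C: no H
  2 × O: no H
  1 × F: no H
  1 × O (charge -1): no H
  Total hydrogens = 18.
Net charge -1.
Molecular formula: C11H18FO3-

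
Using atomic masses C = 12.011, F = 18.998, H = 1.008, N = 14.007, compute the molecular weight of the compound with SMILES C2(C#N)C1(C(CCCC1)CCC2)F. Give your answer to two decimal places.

181.25

Molecular formula: C11H16FN.
M = 11×12.011 + 1×18.998 + 16×1.008 + 1×14.007 = 181.25 g/mol.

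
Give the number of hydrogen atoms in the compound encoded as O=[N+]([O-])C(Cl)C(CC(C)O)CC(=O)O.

Hydrogens are implicit in SMILES; fill each atom to its normal valence:
  3 × C: 1 H each → 3
  2 × C: 2 H each → 4
  2 × O: 1 H each → 2
  2 × O: no H
  1 × C: 3 H
  1 × C: no H
  1 × Cl: no H
  1 × N (charge +1): no H
  1 × O (charge -1): no H
  Total hydrogens = 12.

12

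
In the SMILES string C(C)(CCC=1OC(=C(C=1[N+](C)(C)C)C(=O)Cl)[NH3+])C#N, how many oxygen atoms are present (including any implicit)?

The symbol for oxygen appears 2 times in the SMILES.

2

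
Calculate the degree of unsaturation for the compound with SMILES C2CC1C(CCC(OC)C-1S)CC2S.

Molecular formula from the SMILES: C11H20OS2.
DoU = (2C + 2 + N − H − X)/2 = (2·11 + 2 + 0 − 20 − 0)/2 = 4/2 = 2.
(Structurally: 2 ring(s) + 0 π bond(s) = 2.)

2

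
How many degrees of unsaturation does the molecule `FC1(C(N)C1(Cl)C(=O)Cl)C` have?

Molecular formula from the SMILES: C5H6Cl2FNO.
DoU = (2C + 2 + N − H − X)/2 = (2·5 + 2 + 1 − 6 − 3)/2 = 4/2 = 2.
(Structurally: 1 ring(s) + 1 π bond(s) = 2.)

2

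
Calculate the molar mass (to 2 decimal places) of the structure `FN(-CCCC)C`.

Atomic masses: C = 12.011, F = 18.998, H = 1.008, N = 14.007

105.16

Molecular formula: C5H12FN.
M = 5×12.011 + 1×18.998 + 12×1.008 + 1×14.007 = 105.16 g/mol.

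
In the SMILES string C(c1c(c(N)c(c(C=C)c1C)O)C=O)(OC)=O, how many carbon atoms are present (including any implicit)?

The symbol for carbon appears 12 times in the SMILES. Lowercase c denotes aromatic carbon and counts toward C.

12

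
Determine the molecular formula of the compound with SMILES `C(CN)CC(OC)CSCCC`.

Heavy atoms from the SMILES: 9 C, 1 N, 1 O, 1 S.
Implicit hydrogens by atom environment:
  6 × C: 2 H each → 12
  2 × C: 3 H each → 6
  1 × C: 1 H
  1 × N: 2 H
  1 × O: no H
  1 × S: no H
  Total hydrogens = 21.
Molecular formula: C9H21NOS

C9H21NOS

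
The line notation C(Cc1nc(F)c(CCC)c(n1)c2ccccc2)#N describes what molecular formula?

C15H14FN3

Heavy atoms from the SMILES: 15 C, 1 F, 3 N.
Implicit hydrogens by atom environment:
  5 × C (aromatic): 1 H each → 5
  5 × C (aromatic): no H
  3 × C: 2 H each → 6
  2 × N (aromatic): no H
  1 × C: 3 H
  1 × C: no H
  1 × F: no H
  1 × N: no H
  Total hydrogens = 14.
Molecular formula: C15H14FN3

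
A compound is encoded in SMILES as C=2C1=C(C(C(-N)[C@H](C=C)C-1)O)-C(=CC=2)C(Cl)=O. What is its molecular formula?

Heavy atoms from the SMILES: 13 C, 1 Cl, 1 N, 2 O.
Implicit hydrogens by atom environment:
  4 × C: 1 H each → 4
  3 × C (aromatic): 1 H each → 3
  3 × C (aromatic): no H
  2 × C: 2 H each → 4
  1 × C: no H
  1 × Cl: no H
  1 × N: 2 H
  1 × O: 1 H
  1 × O: no H
  Total hydrogens = 14.
Molecular formula: C13H14ClNO2

C13H14ClNO2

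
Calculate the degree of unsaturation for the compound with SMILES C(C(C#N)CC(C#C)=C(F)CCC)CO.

Molecular formula from the SMILES: C12H16FNO.
DoU = (2C + 2 + N − H − X)/2 = (2·12 + 2 + 1 − 16 − 1)/2 = 10/2 = 5.
(Structurally: 0 ring(s) + 5 π bond(s) = 5.)

5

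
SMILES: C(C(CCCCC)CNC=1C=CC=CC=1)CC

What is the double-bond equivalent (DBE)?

4

Molecular formula from the SMILES: C16H27N.
DoU = (2C + 2 + N − H − X)/2 = (2·16 + 2 + 1 − 27 − 0)/2 = 8/2 = 4.
(Structurally: 1 ring(s) + 3 π bond(s) = 4.)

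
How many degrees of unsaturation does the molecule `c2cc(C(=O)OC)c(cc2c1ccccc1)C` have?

Molecular formula from the SMILES: C15H14O2.
DoU = (2C + 2 + N − H − X)/2 = (2·15 + 2 + 0 − 14 − 0)/2 = 18/2 = 9.
(Structurally: 2 ring(s) + 7 π bond(s) = 9.)

9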